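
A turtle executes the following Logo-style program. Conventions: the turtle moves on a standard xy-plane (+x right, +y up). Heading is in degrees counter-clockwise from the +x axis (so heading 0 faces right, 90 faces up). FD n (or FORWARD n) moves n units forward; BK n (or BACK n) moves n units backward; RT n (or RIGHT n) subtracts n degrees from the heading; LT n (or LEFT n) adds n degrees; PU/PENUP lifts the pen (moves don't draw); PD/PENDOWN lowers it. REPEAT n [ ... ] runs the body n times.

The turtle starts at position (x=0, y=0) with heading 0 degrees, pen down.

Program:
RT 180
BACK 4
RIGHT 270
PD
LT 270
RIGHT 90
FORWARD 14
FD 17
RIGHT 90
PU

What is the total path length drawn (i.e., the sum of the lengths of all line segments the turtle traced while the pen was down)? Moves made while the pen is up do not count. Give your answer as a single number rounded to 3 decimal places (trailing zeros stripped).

Answer: 35

Derivation:
Executing turtle program step by step:
Start: pos=(0,0), heading=0, pen down
RT 180: heading 0 -> 180
BK 4: (0,0) -> (4,0) [heading=180, draw]
RT 270: heading 180 -> 270
PD: pen down
LT 270: heading 270 -> 180
RT 90: heading 180 -> 90
FD 14: (4,0) -> (4,14) [heading=90, draw]
FD 17: (4,14) -> (4,31) [heading=90, draw]
RT 90: heading 90 -> 0
PU: pen up
Final: pos=(4,31), heading=0, 3 segment(s) drawn

Segment lengths:
  seg 1: (0,0) -> (4,0), length = 4
  seg 2: (4,0) -> (4,14), length = 14
  seg 3: (4,14) -> (4,31), length = 17
Total = 35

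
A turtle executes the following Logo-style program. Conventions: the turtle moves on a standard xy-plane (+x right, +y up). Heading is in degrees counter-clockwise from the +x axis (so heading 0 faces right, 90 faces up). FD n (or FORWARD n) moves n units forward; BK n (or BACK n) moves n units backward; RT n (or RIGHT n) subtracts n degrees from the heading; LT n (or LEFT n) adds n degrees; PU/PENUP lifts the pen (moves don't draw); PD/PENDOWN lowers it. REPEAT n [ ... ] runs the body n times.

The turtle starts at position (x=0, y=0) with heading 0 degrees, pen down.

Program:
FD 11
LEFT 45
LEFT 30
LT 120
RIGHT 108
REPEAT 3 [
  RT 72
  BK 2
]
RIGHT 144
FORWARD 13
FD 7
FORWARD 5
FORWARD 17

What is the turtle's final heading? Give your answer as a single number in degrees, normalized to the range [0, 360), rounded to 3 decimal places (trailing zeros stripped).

Executing turtle program step by step:
Start: pos=(0,0), heading=0, pen down
FD 11: (0,0) -> (11,0) [heading=0, draw]
LT 45: heading 0 -> 45
LT 30: heading 45 -> 75
LT 120: heading 75 -> 195
RT 108: heading 195 -> 87
REPEAT 3 [
  -- iteration 1/3 --
  RT 72: heading 87 -> 15
  BK 2: (11,0) -> (9.068,-0.518) [heading=15, draw]
  -- iteration 2/3 --
  RT 72: heading 15 -> 303
  BK 2: (9.068,-0.518) -> (7.979,1.16) [heading=303, draw]
  -- iteration 3/3 --
  RT 72: heading 303 -> 231
  BK 2: (7.979,1.16) -> (9.238,2.714) [heading=231, draw]
]
RT 144: heading 231 -> 87
FD 13: (9.238,2.714) -> (9.918,15.696) [heading=87, draw]
FD 7: (9.918,15.696) -> (10.284,22.687) [heading=87, draw]
FD 5: (10.284,22.687) -> (10.546,27.68) [heading=87, draw]
FD 17: (10.546,27.68) -> (11.436,44.656) [heading=87, draw]
Final: pos=(11.436,44.656), heading=87, 8 segment(s) drawn

Answer: 87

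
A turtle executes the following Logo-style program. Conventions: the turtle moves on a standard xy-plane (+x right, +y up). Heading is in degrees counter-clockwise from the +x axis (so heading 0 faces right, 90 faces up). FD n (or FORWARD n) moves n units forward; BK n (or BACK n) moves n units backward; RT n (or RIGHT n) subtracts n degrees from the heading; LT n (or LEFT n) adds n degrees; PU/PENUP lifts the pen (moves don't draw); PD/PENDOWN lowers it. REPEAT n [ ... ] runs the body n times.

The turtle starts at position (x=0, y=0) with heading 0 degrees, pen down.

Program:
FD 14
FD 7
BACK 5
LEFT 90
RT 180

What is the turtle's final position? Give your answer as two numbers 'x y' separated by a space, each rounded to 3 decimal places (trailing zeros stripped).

Executing turtle program step by step:
Start: pos=(0,0), heading=0, pen down
FD 14: (0,0) -> (14,0) [heading=0, draw]
FD 7: (14,0) -> (21,0) [heading=0, draw]
BK 5: (21,0) -> (16,0) [heading=0, draw]
LT 90: heading 0 -> 90
RT 180: heading 90 -> 270
Final: pos=(16,0), heading=270, 3 segment(s) drawn

Answer: 16 0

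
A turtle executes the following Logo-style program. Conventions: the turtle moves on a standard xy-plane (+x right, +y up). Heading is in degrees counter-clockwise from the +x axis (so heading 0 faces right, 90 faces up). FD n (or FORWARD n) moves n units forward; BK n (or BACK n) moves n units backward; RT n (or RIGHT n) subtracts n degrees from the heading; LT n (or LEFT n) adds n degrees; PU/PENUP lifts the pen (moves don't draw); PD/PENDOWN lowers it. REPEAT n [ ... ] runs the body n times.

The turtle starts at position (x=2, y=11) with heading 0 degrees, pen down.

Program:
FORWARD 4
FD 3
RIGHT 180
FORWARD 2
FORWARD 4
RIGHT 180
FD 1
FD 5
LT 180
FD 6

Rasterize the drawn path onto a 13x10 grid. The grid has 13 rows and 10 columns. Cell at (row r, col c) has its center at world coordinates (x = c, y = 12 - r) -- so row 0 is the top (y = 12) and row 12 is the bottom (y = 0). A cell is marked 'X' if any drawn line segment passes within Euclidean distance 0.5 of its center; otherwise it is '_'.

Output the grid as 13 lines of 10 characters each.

Answer: __________
__XXXXXXXX
__________
__________
__________
__________
__________
__________
__________
__________
__________
__________
__________

Derivation:
Segment 0: (2,11) -> (6,11)
Segment 1: (6,11) -> (9,11)
Segment 2: (9,11) -> (7,11)
Segment 3: (7,11) -> (3,11)
Segment 4: (3,11) -> (4,11)
Segment 5: (4,11) -> (9,11)
Segment 6: (9,11) -> (3,11)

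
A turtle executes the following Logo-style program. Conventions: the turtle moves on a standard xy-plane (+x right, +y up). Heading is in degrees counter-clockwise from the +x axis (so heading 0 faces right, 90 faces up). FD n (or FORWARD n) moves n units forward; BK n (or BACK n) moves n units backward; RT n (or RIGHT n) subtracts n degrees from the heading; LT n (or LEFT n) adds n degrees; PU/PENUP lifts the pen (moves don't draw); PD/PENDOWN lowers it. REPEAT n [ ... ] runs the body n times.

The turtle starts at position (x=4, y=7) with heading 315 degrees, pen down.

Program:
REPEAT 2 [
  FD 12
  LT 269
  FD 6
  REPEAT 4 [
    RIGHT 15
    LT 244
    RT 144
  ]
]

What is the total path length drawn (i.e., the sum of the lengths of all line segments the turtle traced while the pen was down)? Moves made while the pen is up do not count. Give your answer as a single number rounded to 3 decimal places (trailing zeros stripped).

Answer: 36

Derivation:
Executing turtle program step by step:
Start: pos=(4,7), heading=315, pen down
REPEAT 2 [
  -- iteration 1/2 --
  FD 12: (4,7) -> (12.485,-1.485) [heading=315, draw]
  LT 269: heading 315 -> 224
  FD 6: (12.485,-1.485) -> (8.169,-5.653) [heading=224, draw]
  REPEAT 4 [
    -- iteration 1/4 --
    RT 15: heading 224 -> 209
    LT 244: heading 209 -> 93
    RT 144: heading 93 -> 309
    -- iteration 2/4 --
    RT 15: heading 309 -> 294
    LT 244: heading 294 -> 178
    RT 144: heading 178 -> 34
    -- iteration 3/4 --
    RT 15: heading 34 -> 19
    LT 244: heading 19 -> 263
    RT 144: heading 263 -> 119
    -- iteration 4/4 --
    RT 15: heading 119 -> 104
    LT 244: heading 104 -> 348
    RT 144: heading 348 -> 204
  ]
  -- iteration 2/2 --
  FD 12: (8.169,-5.653) -> (-2.793,-10.534) [heading=204, draw]
  LT 269: heading 204 -> 113
  FD 6: (-2.793,-10.534) -> (-5.138,-5.011) [heading=113, draw]
  REPEAT 4 [
    -- iteration 1/4 --
    RT 15: heading 113 -> 98
    LT 244: heading 98 -> 342
    RT 144: heading 342 -> 198
    -- iteration 2/4 --
    RT 15: heading 198 -> 183
    LT 244: heading 183 -> 67
    RT 144: heading 67 -> 283
    -- iteration 3/4 --
    RT 15: heading 283 -> 268
    LT 244: heading 268 -> 152
    RT 144: heading 152 -> 8
    -- iteration 4/4 --
    RT 15: heading 8 -> 353
    LT 244: heading 353 -> 237
    RT 144: heading 237 -> 93
  ]
]
Final: pos=(-5.138,-5.011), heading=93, 4 segment(s) drawn

Segment lengths:
  seg 1: (4,7) -> (12.485,-1.485), length = 12
  seg 2: (12.485,-1.485) -> (8.169,-5.653), length = 6
  seg 3: (8.169,-5.653) -> (-2.793,-10.534), length = 12
  seg 4: (-2.793,-10.534) -> (-5.138,-5.011), length = 6
Total = 36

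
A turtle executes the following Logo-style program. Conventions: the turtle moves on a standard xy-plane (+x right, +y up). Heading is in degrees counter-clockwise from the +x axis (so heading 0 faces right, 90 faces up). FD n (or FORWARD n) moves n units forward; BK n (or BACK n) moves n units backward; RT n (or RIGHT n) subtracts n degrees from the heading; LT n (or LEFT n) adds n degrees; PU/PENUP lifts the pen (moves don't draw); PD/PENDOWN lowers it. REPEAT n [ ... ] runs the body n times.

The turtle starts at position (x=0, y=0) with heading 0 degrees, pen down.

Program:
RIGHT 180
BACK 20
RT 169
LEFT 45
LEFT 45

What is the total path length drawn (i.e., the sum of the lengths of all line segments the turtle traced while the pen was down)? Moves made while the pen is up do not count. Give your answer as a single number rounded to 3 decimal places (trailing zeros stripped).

Answer: 20

Derivation:
Executing turtle program step by step:
Start: pos=(0,0), heading=0, pen down
RT 180: heading 0 -> 180
BK 20: (0,0) -> (20,0) [heading=180, draw]
RT 169: heading 180 -> 11
LT 45: heading 11 -> 56
LT 45: heading 56 -> 101
Final: pos=(20,0), heading=101, 1 segment(s) drawn

Segment lengths:
  seg 1: (0,0) -> (20,0), length = 20
Total = 20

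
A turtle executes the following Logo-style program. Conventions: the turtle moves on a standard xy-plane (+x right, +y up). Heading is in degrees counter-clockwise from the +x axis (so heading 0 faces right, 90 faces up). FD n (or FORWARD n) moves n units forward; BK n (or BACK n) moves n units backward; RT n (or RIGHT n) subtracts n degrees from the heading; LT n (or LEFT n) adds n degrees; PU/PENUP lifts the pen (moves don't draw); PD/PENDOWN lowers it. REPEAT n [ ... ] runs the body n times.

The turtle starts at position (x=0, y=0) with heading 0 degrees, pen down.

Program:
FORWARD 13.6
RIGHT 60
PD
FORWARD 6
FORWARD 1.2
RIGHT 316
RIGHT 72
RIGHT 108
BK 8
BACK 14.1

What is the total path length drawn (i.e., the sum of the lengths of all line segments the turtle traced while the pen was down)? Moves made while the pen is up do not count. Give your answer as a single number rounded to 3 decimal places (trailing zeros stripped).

Executing turtle program step by step:
Start: pos=(0,0), heading=0, pen down
FD 13.6: (0,0) -> (13.6,0) [heading=0, draw]
RT 60: heading 0 -> 300
PD: pen down
FD 6: (13.6,0) -> (16.6,-5.196) [heading=300, draw]
FD 1.2: (16.6,-5.196) -> (17.2,-6.235) [heading=300, draw]
RT 316: heading 300 -> 344
RT 72: heading 344 -> 272
RT 108: heading 272 -> 164
BK 8: (17.2,-6.235) -> (24.89,-8.44) [heading=164, draw]
BK 14.1: (24.89,-8.44) -> (38.444,-12.327) [heading=164, draw]
Final: pos=(38.444,-12.327), heading=164, 5 segment(s) drawn

Segment lengths:
  seg 1: (0,0) -> (13.6,0), length = 13.6
  seg 2: (13.6,0) -> (16.6,-5.196), length = 6
  seg 3: (16.6,-5.196) -> (17.2,-6.235), length = 1.2
  seg 4: (17.2,-6.235) -> (24.89,-8.44), length = 8
  seg 5: (24.89,-8.44) -> (38.444,-12.327), length = 14.1
Total = 42.9

Answer: 42.9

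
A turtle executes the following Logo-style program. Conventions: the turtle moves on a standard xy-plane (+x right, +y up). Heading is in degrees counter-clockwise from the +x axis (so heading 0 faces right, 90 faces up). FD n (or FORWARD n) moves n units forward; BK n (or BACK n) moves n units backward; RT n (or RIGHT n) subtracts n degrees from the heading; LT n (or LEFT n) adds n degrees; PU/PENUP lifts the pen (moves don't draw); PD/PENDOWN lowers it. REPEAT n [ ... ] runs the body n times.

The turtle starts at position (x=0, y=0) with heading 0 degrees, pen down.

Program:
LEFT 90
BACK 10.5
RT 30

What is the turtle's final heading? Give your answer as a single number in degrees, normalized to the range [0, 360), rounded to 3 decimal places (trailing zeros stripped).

Answer: 60

Derivation:
Executing turtle program step by step:
Start: pos=(0,0), heading=0, pen down
LT 90: heading 0 -> 90
BK 10.5: (0,0) -> (0,-10.5) [heading=90, draw]
RT 30: heading 90 -> 60
Final: pos=(0,-10.5), heading=60, 1 segment(s) drawn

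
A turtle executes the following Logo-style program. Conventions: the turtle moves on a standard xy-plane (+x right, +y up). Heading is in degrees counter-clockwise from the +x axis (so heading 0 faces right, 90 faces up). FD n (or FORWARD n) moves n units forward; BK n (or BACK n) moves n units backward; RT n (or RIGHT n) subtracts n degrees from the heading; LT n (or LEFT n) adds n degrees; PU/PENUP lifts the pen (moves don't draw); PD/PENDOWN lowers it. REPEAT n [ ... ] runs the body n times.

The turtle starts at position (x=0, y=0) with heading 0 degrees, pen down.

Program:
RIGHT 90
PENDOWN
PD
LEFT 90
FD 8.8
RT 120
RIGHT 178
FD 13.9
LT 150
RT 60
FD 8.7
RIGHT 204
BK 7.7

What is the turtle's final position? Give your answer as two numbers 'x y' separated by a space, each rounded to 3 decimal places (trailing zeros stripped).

Executing turtle program step by step:
Start: pos=(0,0), heading=0, pen down
RT 90: heading 0 -> 270
PD: pen down
PD: pen down
LT 90: heading 270 -> 0
FD 8.8: (0,0) -> (8.8,0) [heading=0, draw]
RT 120: heading 0 -> 240
RT 178: heading 240 -> 62
FD 13.9: (8.8,0) -> (15.326,12.273) [heading=62, draw]
LT 150: heading 62 -> 212
RT 60: heading 212 -> 152
FD 8.7: (15.326,12.273) -> (7.644,16.357) [heading=152, draw]
RT 204: heading 152 -> 308
BK 7.7: (7.644,16.357) -> (2.903,22.425) [heading=308, draw]
Final: pos=(2.903,22.425), heading=308, 4 segment(s) drawn

Answer: 2.903 22.425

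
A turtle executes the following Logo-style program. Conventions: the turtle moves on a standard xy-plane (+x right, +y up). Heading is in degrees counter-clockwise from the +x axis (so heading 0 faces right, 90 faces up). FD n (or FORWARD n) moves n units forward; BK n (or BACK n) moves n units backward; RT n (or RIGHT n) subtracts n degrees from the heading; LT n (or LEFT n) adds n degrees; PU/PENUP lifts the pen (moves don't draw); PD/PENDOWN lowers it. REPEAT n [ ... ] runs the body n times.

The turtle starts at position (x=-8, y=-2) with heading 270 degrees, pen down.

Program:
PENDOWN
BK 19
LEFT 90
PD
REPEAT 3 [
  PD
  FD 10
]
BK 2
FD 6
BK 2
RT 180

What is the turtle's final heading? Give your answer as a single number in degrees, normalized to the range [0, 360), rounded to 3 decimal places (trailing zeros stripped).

Executing turtle program step by step:
Start: pos=(-8,-2), heading=270, pen down
PD: pen down
BK 19: (-8,-2) -> (-8,17) [heading=270, draw]
LT 90: heading 270 -> 0
PD: pen down
REPEAT 3 [
  -- iteration 1/3 --
  PD: pen down
  FD 10: (-8,17) -> (2,17) [heading=0, draw]
  -- iteration 2/3 --
  PD: pen down
  FD 10: (2,17) -> (12,17) [heading=0, draw]
  -- iteration 3/3 --
  PD: pen down
  FD 10: (12,17) -> (22,17) [heading=0, draw]
]
BK 2: (22,17) -> (20,17) [heading=0, draw]
FD 6: (20,17) -> (26,17) [heading=0, draw]
BK 2: (26,17) -> (24,17) [heading=0, draw]
RT 180: heading 0 -> 180
Final: pos=(24,17), heading=180, 7 segment(s) drawn

Answer: 180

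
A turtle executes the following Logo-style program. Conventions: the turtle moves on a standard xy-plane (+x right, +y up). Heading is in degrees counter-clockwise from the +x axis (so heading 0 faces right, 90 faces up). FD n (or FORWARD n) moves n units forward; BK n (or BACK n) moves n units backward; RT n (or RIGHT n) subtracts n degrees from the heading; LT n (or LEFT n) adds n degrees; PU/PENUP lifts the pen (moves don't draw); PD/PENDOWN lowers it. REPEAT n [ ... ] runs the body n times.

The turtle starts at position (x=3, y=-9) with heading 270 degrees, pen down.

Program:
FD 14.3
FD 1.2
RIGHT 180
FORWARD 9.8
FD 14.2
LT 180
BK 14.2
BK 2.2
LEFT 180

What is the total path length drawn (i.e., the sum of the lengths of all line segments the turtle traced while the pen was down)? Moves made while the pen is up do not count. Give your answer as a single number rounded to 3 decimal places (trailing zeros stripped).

Answer: 55.9

Derivation:
Executing turtle program step by step:
Start: pos=(3,-9), heading=270, pen down
FD 14.3: (3,-9) -> (3,-23.3) [heading=270, draw]
FD 1.2: (3,-23.3) -> (3,-24.5) [heading=270, draw]
RT 180: heading 270 -> 90
FD 9.8: (3,-24.5) -> (3,-14.7) [heading=90, draw]
FD 14.2: (3,-14.7) -> (3,-0.5) [heading=90, draw]
LT 180: heading 90 -> 270
BK 14.2: (3,-0.5) -> (3,13.7) [heading=270, draw]
BK 2.2: (3,13.7) -> (3,15.9) [heading=270, draw]
LT 180: heading 270 -> 90
Final: pos=(3,15.9), heading=90, 6 segment(s) drawn

Segment lengths:
  seg 1: (3,-9) -> (3,-23.3), length = 14.3
  seg 2: (3,-23.3) -> (3,-24.5), length = 1.2
  seg 3: (3,-24.5) -> (3,-14.7), length = 9.8
  seg 4: (3,-14.7) -> (3,-0.5), length = 14.2
  seg 5: (3,-0.5) -> (3,13.7), length = 14.2
  seg 6: (3,13.7) -> (3,15.9), length = 2.2
Total = 55.9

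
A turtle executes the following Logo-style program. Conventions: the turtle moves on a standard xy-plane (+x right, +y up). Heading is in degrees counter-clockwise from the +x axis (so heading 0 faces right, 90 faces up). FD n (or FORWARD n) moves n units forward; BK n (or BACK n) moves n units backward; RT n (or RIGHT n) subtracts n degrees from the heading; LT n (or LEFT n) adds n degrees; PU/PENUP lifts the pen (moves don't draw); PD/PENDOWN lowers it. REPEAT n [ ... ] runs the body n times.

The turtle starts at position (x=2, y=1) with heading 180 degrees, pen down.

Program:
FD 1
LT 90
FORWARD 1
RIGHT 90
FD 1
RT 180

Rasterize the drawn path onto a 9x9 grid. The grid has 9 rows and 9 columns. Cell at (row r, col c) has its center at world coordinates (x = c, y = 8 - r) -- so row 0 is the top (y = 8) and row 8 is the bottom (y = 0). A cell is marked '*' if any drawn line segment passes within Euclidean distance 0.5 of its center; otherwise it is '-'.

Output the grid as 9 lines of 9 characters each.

Answer: ---------
---------
---------
---------
---------
---------
---------
-**------
**-------

Derivation:
Segment 0: (2,1) -> (1,1)
Segment 1: (1,1) -> (1,0)
Segment 2: (1,0) -> (-0,0)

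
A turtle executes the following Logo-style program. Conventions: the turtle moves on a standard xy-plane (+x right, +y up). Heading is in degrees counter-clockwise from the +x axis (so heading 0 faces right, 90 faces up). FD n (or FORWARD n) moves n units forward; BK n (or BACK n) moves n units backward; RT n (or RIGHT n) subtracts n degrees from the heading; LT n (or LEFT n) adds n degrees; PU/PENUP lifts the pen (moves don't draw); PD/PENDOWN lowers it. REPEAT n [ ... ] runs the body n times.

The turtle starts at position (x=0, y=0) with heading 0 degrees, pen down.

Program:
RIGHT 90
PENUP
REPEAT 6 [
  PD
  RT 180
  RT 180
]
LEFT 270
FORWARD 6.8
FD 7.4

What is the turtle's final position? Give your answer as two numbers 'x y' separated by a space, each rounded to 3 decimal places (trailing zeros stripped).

Executing turtle program step by step:
Start: pos=(0,0), heading=0, pen down
RT 90: heading 0 -> 270
PU: pen up
REPEAT 6 [
  -- iteration 1/6 --
  PD: pen down
  RT 180: heading 270 -> 90
  RT 180: heading 90 -> 270
  -- iteration 2/6 --
  PD: pen down
  RT 180: heading 270 -> 90
  RT 180: heading 90 -> 270
  -- iteration 3/6 --
  PD: pen down
  RT 180: heading 270 -> 90
  RT 180: heading 90 -> 270
  -- iteration 4/6 --
  PD: pen down
  RT 180: heading 270 -> 90
  RT 180: heading 90 -> 270
  -- iteration 5/6 --
  PD: pen down
  RT 180: heading 270 -> 90
  RT 180: heading 90 -> 270
  -- iteration 6/6 --
  PD: pen down
  RT 180: heading 270 -> 90
  RT 180: heading 90 -> 270
]
LT 270: heading 270 -> 180
FD 6.8: (0,0) -> (-6.8,0) [heading=180, draw]
FD 7.4: (-6.8,0) -> (-14.2,0) [heading=180, draw]
Final: pos=(-14.2,0), heading=180, 2 segment(s) drawn

Answer: -14.2 0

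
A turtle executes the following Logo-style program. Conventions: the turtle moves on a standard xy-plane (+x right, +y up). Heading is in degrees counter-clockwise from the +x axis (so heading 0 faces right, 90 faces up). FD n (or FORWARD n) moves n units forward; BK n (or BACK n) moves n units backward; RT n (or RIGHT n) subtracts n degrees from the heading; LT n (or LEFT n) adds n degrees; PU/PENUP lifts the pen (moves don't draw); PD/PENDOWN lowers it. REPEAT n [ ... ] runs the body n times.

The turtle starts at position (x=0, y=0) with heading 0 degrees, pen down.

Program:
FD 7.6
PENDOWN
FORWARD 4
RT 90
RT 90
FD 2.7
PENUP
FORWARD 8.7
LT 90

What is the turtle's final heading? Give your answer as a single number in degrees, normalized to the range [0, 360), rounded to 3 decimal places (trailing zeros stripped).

Answer: 270

Derivation:
Executing turtle program step by step:
Start: pos=(0,0), heading=0, pen down
FD 7.6: (0,0) -> (7.6,0) [heading=0, draw]
PD: pen down
FD 4: (7.6,0) -> (11.6,0) [heading=0, draw]
RT 90: heading 0 -> 270
RT 90: heading 270 -> 180
FD 2.7: (11.6,0) -> (8.9,0) [heading=180, draw]
PU: pen up
FD 8.7: (8.9,0) -> (0.2,0) [heading=180, move]
LT 90: heading 180 -> 270
Final: pos=(0.2,0), heading=270, 3 segment(s) drawn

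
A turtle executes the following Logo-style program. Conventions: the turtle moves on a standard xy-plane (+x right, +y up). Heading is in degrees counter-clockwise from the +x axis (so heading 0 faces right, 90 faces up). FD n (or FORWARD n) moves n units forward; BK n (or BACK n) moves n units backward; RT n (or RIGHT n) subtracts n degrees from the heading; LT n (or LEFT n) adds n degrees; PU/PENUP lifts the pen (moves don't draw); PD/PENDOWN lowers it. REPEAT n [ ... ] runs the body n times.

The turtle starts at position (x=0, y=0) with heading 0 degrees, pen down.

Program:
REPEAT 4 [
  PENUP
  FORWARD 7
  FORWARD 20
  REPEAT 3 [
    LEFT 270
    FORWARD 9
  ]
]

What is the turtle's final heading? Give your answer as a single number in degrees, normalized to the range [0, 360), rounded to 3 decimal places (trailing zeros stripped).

Executing turtle program step by step:
Start: pos=(0,0), heading=0, pen down
REPEAT 4 [
  -- iteration 1/4 --
  PU: pen up
  FD 7: (0,0) -> (7,0) [heading=0, move]
  FD 20: (7,0) -> (27,0) [heading=0, move]
  REPEAT 3 [
    -- iteration 1/3 --
    LT 270: heading 0 -> 270
    FD 9: (27,0) -> (27,-9) [heading=270, move]
    -- iteration 2/3 --
    LT 270: heading 270 -> 180
    FD 9: (27,-9) -> (18,-9) [heading=180, move]
    -- iteration 3/3 --
    LT 270: heading 180 -> 90
    FD 9: (18,-9) -> (18,0) [heading=90, move]
  ]
  -- iteration 2/4 --
  PU: pen up
  FD 7: (18,0) -> (18,7) [heading=90, move]
  FD 20: (18,7) -> (18,27) [heading=90, move]
  REPEAT 3 [
    -- iteration 1/3 --
    LT 270: heading 90 -> 0
    FD 9: (18,27) -> (27,27) [heading=0, move]
    -- iteration 2/3 --
    LT 270: heading 0 -> 270
    FD 9: (27,27) -> (27,18) [heading=270, move]
    -- iteration 3/3 --
    LT 270: heading 270 -> 180
    FD 9: (27,18) -> (18,18) [heading=180, move]
  ]
  -- iteration 3/4 --
  PU: pen up
  FD 7: (18,18) -> (11,18) [heading=180, move]
  FD 20: (11,18) -> (-9,18) [heading=180, move]
  REPEAT 3 [
    -- iteration 1/3 --
    LT 270: heading 180 -> 90
    FD 9: (-9,18) -> (-9,27) [heading=90, move]
    -- iteration 2/3 --
    LT 270: heading 90 -> 0
    FD 9: (-9,27) -> (0,27) [heading=0, move]
    -- iteration 3/3 --
    LT 270: heading 0 -> 270
    FD 9: (0,27) -> (0,18) [heading=270, move]
  ]
  -- iteration 4/4 --
  PU: pen up
  FD 7: (0,18) -> (0,11) [heading=270, move]
  FD 20: (0,11) -> (0,-9) [heading=270, move]
  REPEAT 3 [
    -- iteration 1/3 --
    LT 270: heading 270 -> 180
    FD 9: (0,-9) -> (-9,-9) [heading=180, move]
    -- iteration 2/3 --
    LT 270: heading 180 -> 90
    FD 9: (-9,-9) -> (-9,0) [heading=90, move]
    -- iteration 3/3 --
    LT 270: heading 90 -> 0
    FD 9: (-9,0) -> (0,0) [heading=0, move]
  ]
]
Final: pos=(0,0), heading=0, 0 segment(s) drawn

Answer: 0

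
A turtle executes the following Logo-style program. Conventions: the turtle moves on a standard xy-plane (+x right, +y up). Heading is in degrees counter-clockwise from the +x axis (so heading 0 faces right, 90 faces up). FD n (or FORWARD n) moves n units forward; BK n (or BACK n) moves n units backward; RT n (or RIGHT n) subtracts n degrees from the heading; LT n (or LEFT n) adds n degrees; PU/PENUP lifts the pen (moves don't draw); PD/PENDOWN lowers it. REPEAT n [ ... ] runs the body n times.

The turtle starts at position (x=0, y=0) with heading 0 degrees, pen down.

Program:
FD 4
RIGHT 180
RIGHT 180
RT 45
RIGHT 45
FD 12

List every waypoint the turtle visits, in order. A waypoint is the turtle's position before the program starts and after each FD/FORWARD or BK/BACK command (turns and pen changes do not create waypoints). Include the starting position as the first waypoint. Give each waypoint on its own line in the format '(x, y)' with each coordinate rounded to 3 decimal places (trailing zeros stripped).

Executing turtle program step by step:
Start: pos=(0,0), heading=0, pen down
FD 4: (0,0) -> (4,0) [heading=0, draw]
RT 180: heading 0 -> 180
RT 180: heading 180 -> 0
RT 45: heading 0 -> 315
RT 45: heading 315 -> 270
FD 12: (4,0) -> (4,-12) [heading=270, draw]
Final: pos=(4,-12), heading=270, 2 segment(s) drawn
Waypoints (3 total):
(0, 0)
(4, 0)
(4, -12)

Answer: (0, 0)
(4, 0)
(4, -12)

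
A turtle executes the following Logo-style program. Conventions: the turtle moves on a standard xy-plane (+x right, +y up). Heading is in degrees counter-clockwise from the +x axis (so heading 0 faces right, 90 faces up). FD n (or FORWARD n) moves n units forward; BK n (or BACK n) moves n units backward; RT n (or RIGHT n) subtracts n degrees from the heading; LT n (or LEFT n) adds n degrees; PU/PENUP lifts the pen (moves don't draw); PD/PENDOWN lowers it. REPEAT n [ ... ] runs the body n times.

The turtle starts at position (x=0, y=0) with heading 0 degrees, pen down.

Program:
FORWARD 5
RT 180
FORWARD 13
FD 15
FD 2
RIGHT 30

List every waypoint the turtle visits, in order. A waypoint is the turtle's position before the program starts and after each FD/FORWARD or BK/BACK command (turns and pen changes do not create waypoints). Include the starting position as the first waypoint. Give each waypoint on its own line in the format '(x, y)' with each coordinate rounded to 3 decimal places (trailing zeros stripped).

Answer: (0, 0)
(5, 0)
(-8, 0)
(-23, 0)
(-25, 0)

Derivation:
Executing turtle program step by step:
Start: pos=(0,0), heading=0, pen down
FD 5: (0,0) -> (5,0) [heading=0, draw]
RT 180: heading 0 -> 180
FD 13: (5,0) -> (-8,0) [heading=180, draw]
FD 15: (-8,0) -> (-23,0) [heading=180, draw]
FD 2: (-23,0) -> (-25,0) [heading=180, draw]
RT 30: heading 180 -> 150
Final: pos=(-25,0), heading=150, 4 segment(s) drawn
Waypoints (5 total):
(0, 0)
(5, 0)
(-8, 0)
(-23, 0)
(-25, 0)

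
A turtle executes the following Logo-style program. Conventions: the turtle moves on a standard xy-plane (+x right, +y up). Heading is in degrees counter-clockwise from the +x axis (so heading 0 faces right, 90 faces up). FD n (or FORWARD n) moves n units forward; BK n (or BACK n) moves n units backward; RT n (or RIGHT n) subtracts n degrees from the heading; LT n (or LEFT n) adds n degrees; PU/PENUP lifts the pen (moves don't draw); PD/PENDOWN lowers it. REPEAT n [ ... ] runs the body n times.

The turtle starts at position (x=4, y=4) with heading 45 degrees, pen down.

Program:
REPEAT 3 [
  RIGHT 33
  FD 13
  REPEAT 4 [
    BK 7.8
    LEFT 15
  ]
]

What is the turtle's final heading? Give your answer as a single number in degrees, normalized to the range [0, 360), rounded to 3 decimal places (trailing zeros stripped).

Answer: 126

Derivation:
Executing turtle program step by step:
Start: pos=(4,4), heading=45, pen down
REPEAT 3 [
  -- iteration 1/3 --
  RT 33: heading 45 -> 12
  FD 13: (4,4) -> (16.716,6.703) [heading=12, draw]
  REPEAT 4 [
    -- iteration 1/4 --
    BK 7.8: (16.716,6.703) -> (9.086,5.081) [heading=12, draw]
    LT 15: heading 12 -> 27
    -- iteration 2/4 --
    BK 7.8: (9.086,5.081) -> (2.137,1.54) [heading=27, draw]
    LT 15: heading 27 -> 42
    -- iteration 3/4 --
    BK 7.8: (2.137,1.54) -> (-3.66,-3.679) [heading=42, draw]
    LT 15: heading 42 -> 57
    -- iteration 4/4 --
    BK 7.8: (-3.66,-3.679) -> (-7.908,-10.221) [heading=57, draw]
    LT 15: heading 57 -> 72
  ]
  -- iteration 2/3 --
  RT 33: heading 72 -> 39
  FD 13: (-7.908,-10.221) -> (2.195,-2.04) [heading=39, draw]
  REPEAT 4 [
    -- iteration 1/4 --
    BK 7.8: (2.195,-2.04) -> (-3.867,-6.948) [heading=39, draw]
    LT 15: heading 39 -> 54
    -- iteration 2/4 --
    BK 7.8: (-3.867,-6.948) -> (-8.452,-13.259) [heading=54, draw]
    LT 15: heading 54 -> 69
    -- iteration 3/4 --
    BK 7.8: (-8.452,-13.259) -> (-11.247,-20.541) [heading=69, draw]
    LT 15: heading 69 -> 84
    -- iteration 4/4 --
    BK 7.8: (-11.247,-20.541) -> (-12.062,-28.298) [heading=84, draw]
    LT 15: heading 84 -> 99
  ]
  -- iteration 3/3 --
  RT 33: heading 99 -> 66
  FD 13: (-12.062,-28.298) -> (-6.775,-16.422) [heading=66, draw]
  REPEAT 4 [
    -- iteration 1/4 --
    BK 7.8: (-6.775,-16.422) -> (-9.947,-23.547) [heading=66, draw]
    LT 15: heading 66 -> 81
    -- iteration 2/4 --
    BK 7.8: (-9.947,-23.547) -> (-11.168,-31.251) [heading=81, draw]
    LT 15: heading 81 -> 96
    -- iteration 3/4 --
    BK 7.8: (-11.168,-31.251) -> (-10.352,-39.009) [heading=96, draw]
    LT 15: heading 96 -> 111
    -- iteration 4/4 --
    BK 7.8: (-10.352,-39.009) -> (-7.557,-46.291) [heading=111, draw]
    LT 15: heading 111 -> 126
  ]
]
Final: pos=(-7.557,-46.291), heading=126, 15 segment(s) drawn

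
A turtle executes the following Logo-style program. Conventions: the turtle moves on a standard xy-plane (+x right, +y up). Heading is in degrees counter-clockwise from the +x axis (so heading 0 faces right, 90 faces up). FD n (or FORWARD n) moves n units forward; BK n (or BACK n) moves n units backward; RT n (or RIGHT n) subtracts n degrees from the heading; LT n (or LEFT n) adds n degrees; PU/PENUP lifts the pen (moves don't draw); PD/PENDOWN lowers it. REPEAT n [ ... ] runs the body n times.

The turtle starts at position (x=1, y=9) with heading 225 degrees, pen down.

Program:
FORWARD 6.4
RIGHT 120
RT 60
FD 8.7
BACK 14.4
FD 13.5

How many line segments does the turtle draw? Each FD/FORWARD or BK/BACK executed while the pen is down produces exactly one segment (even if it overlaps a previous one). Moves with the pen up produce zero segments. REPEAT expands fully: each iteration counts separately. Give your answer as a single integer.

Answer: 4

Derivation:
Executing turtle program step by step:
Start: pos=(1,9), heading=225, pen down
FD 6.4: (1,9) -> (-3.525,4.475) [heading=225, draw]
RT 120: heading 225 -> 105
RT 60: heading 105 -> 45
FD 8.7: (-3.525,4.475) -> (2.626,10.626) [heading=45, draw]
BK 14.4: (2.626,10.626) -> (-7.556,0.444) [heading=45, draw]
FD 13.5: (-7.556,0.444) -> (1.99,9.99) [heading=45, draw]
Final: pos=(1.99,9.99), heading=45, 4 segment(s) drawn
Segments drawn: 4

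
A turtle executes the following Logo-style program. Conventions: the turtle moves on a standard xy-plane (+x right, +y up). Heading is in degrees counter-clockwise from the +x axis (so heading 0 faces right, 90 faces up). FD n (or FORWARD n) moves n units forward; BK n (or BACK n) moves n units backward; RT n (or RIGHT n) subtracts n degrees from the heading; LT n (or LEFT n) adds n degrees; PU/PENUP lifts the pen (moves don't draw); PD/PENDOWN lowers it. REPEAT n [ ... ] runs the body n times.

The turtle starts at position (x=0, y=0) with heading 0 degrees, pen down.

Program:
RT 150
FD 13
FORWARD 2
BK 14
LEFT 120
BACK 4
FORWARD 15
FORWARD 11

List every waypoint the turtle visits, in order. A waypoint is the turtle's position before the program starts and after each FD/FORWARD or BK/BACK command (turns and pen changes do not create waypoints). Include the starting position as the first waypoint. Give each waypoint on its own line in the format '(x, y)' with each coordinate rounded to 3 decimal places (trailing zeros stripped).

Executing turtle program step by step:
Start: pos=(0,0), heading=0, pen down
RT 150: heading 0 -> 210
FD 13: (0,0) -> (-11.258,-6.5) [heading=210, draw]
FD 2: (-11.258,-6.5) -> (-12.99,-7.5) [heading=210, draw]
BK 14: (-12.99,-7.5) -> (-0.866,-0.5) [heading=210, draw]
LT 120: heading 210 -> 330
BK 4: (-0.866,-0.5) -> (-4.33,1.5) [heading=330, draw]
FD 15: (-4.33,1.5) -> (8.66,-6) [heading=330, draw]
FD 11: (8.66,-6) -> (18.187,-11.5) [heading=330, draw]
Final: pos=(18.187,-11.5), heading=330, 6 segment(s) drawn
Waypoints (7 total):
(0, 0)
(-11.258, -6.5)
(-12.99, -7.5)
(-0.866, -0.5)
(-4.33, 1.5)
(8.66, -6)
(18.187, -11.5)

Answer: (0, 0)
(-11.258, -6.5)
(-12.99, -7.5)
(-0.866, -0.5)
(-4.33, 1.5)
(8.66, -6)
(18.187, -11.5)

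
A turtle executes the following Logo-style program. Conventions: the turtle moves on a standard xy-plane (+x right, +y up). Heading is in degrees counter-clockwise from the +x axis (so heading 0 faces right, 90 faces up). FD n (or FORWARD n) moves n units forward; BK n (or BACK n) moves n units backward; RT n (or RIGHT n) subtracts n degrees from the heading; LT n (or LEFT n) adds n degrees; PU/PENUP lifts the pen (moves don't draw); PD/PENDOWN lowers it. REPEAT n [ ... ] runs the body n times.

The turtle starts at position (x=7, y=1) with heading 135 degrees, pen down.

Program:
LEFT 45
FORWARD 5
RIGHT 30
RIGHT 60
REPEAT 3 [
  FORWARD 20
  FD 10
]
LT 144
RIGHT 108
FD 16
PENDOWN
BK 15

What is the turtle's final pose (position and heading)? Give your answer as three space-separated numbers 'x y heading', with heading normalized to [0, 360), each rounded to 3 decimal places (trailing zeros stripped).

Executing turtle program step by step:
Start: pos=(7,1), heading=135, pen down
LT 45: heading 135 -> 180
FD 5: (7,1) -> (2,1) [heading=180, draw]
RT 30: heading 180 -> 150
RT 60: heading 150 -> 90
REPEAT 3 [
  -- iteration 1/3 --
  FD 20: (2,1) -> (2,21) [heading=90, draw]
  FD 10: (2,21) -> (2,31) [heading=90, draw]
  -- iteration 2/3 --
  FD 20: (2,31) -> (2,51) [heading=90, draw]
  FD 10: (2,51) -> (2,61) [heading=90, draw]
  -- iteration 3/3 --
  FD 20: (2,61) -> (2,81) [heading=90, draw]
  FD 10: (2,81) -> (2,91) [heading=90, draw]
]
LT 144: heading 90 -> 234
RT 108: heading 234 -> 126
FD 16: (2,91) -> (-7.405,103.944) [heading=126, draw]
PD: pen down
BK 15: (-7.405,103.944) -> (1.412,91.809) [heading=126, draw]
Final: pos=(1.412,91.809), heading=126, 9 segment(s) drawn

Answer: 1.412 91.809 126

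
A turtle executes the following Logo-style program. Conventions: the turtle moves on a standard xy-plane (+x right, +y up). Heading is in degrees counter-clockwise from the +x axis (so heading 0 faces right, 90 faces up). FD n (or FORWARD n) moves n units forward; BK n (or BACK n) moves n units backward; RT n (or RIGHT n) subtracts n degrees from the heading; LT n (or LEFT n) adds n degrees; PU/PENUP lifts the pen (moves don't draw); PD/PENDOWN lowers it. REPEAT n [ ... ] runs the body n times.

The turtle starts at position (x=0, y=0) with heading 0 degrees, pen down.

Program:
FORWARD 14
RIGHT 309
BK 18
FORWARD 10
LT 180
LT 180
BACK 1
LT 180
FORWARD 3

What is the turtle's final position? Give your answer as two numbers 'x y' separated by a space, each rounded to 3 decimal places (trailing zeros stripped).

Executing turtle program step by step:
Start: pos=(0,0), heading=0, pen down
FD 14: (0,0) -> (14,0) [heading=0, draw]
RT 309: heading 0 -> 51
BK 18: (14,0) -> (2.672,-13.989) [heading=51, draw]
FD 10: (2.672,-13.989) -> (8.965,-6.217) [heading=51, draw]
LT 180: heading 51 -> 231
LT 180: heading 231 -> 51
BK 1: (8.965,-6.217) -> (8.336,-6.994) [heading=51, draw]
LT 180: heading 51 -> 231
FD 3: (8.336,-6.994) -> (6.448,-9.326) [heading=231, draw]
Final: pos=(6.448,-9.326), heading=231, 5 segment(s) drawn

Answer: 6.448 -9.326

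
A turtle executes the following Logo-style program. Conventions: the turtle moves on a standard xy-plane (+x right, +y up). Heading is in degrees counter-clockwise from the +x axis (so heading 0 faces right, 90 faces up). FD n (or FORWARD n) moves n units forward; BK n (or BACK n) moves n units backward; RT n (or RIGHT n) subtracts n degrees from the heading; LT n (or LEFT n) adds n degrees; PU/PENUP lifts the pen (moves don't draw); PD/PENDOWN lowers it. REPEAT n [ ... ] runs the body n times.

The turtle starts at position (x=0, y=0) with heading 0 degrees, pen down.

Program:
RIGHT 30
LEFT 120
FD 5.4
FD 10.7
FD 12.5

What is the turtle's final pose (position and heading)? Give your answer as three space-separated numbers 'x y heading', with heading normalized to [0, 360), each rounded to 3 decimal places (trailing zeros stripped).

Executing turtle program step by step:
Start: pos=(0,0), heading=0, pen down
RT 30: heading 0 -> 330
LT 120: heading 330 -> 90
FD 5.4: (0,0) -> (0,5.4) [heading=90, draw]
FD 10.7: (0,5.4) -> (0,16.1) [heading=90, draw]
FD 12.5: (0,16.1) -> (0,28.6) [heading=90, draw]
Final: pos=(0,28.6), heading=90, 3 segment(s) drawn

Answer: 0 28.6 90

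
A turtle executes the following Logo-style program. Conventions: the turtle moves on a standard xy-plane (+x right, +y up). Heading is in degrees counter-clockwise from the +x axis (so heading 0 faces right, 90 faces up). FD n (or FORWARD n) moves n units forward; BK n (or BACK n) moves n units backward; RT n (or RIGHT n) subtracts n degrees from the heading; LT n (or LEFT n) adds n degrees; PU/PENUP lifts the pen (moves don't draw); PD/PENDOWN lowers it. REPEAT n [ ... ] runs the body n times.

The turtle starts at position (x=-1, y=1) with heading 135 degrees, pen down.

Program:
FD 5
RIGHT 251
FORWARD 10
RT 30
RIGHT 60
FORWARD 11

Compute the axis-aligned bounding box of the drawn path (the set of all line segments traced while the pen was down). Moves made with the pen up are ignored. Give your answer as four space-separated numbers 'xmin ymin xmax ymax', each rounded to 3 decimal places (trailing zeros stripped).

Answer: -18.806 -4.452 -1 4.536

Derivation:
Executing turtle program step by step:
Start: pos=(-1,1), heading=135, pen down
FD 5: (-1,1) -> (-4.536,4.536) [heading=135, draw]
RT 251: heading 135 -> 244
FD 10: (-4.536,4.536) -> (-8.919,-4.452) [heading=244, draw]
RT 30: heading 244 -> 214
RT 60: heading 214 -> 154
FD 11: (-8.919,-4.452) -> (-18.806,0.37) [heading=154, draw]
Final: pos=(-18.806,0.37), heading=154, 3 segment(s) drawn

Segment endpoints: x in {-18.806, -8.919, -4.536, -1}, y in {-4.452, 0.37, 1, 4.536}
xmin=-18.806, ymin=-4.452, xmax=-1, ymax=4.536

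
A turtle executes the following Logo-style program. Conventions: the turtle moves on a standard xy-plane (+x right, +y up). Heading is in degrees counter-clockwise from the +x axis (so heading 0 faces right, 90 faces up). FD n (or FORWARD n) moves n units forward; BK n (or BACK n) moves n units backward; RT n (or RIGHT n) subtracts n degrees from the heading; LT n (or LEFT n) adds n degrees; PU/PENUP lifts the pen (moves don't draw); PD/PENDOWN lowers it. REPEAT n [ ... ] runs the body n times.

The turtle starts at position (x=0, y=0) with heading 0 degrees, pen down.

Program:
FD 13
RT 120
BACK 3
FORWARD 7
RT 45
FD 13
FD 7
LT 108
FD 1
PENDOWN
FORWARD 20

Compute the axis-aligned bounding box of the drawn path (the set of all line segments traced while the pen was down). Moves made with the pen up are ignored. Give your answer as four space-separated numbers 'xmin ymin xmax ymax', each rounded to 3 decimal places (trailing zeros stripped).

Answer: -8.319 -26.253 14.5 2.598

Derivation:
Executing turtle program step by step:
Start: pos=(0,0), heading=0, pen down
FD 13: (0,0) -> (13,0) [heading=0, draw]
RT 120: heading 0 -> 240
BK 3: (13,0) -> (14.5,2.598) [heading=240, draw]
FD 7: (14.5,2.598) -> (11,-3.464) [heading=240, draw]
RT 45: heading 240 -> 195
FD 13: (11,-3.464) -> (-1.557,-6.829) [heading=195, draw]
FD 7: (-1.557,-6.829) -> (-8.319,-8.64) [heading=195, draw]
LT 108: heading 195 -> 303
FD 1: (-8.319,-8.64) -> (-7.774,-9.479) [heading=303, draw]
PD: pen down
FD 20: (-7.774,-9.479) -> (3.119,-26.253) [heading=303, draw]
Final: pos=(3.119,-26.253), heading=303, 7 segment(s) drawn

Segment endpoints: x in {-8.319, -7.774, -1.557, 0, 3.119, 11, 13, 14.5}, y in {-26.253, -9.479, -8.64, -6.829, -3.464, 0, 2.598}
xmin=-8.319, ymin=-26.253, xmax=14.5, ymax=2.598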